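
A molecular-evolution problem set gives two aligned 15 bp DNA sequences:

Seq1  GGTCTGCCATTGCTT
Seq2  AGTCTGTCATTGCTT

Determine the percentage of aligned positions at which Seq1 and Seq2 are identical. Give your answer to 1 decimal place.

The sequences differ at positions 1 (G/A), 7 (C/T).
13 of the 15 sites match, so the percent identity is 13/15 × 100 = 86.7%.

86.7%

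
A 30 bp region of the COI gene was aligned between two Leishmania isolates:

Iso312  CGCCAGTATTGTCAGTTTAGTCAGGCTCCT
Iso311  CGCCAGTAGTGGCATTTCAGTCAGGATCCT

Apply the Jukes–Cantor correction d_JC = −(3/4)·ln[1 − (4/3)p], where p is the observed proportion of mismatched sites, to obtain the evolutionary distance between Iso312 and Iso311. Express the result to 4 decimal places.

0.1885

Differing sites — 9:T/G; 12:T/G; 15:G/T; 18:T/C; 26:C/A.
p = 5/30 = 0.166667.
d = −0.75 · ln(1 − (4/3)·0.166667) = −0.75 · ln(0.777777) = −0.75 · (-0.251315) = 0.1885.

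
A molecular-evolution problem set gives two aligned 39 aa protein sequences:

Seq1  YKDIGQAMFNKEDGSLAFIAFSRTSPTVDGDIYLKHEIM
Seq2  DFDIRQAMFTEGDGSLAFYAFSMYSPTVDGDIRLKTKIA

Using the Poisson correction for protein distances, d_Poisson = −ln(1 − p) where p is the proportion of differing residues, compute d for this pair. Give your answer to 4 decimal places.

Differing sites — 1:Y/D; 2:K/F; 5:G/R; 10:N/T; 11:K/E; 12:E/G; 19:I/Y; 23:R/M; 24:T/Y; 33:Y/R; 36:H/T; 37:E/K; 39:M/A.
p = 13/39 = 0.333333.
d = −ln(1 − 0.333333) = −ln(0.666667) = 0.4055.

0.4055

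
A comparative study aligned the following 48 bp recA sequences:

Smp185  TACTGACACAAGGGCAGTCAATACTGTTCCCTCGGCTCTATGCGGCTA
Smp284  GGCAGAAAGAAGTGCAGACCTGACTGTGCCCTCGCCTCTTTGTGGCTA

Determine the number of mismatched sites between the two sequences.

14

The sequences differ at positions 1 (T/G), 2 (A/G), 4 (T/A), 7 (C/A), 9 (C/G), 13 (G/T), 18 (T/A), 20 (A/C), 21 (A/T), 22 (T/G), 28 (T/G), 35 (G/C), 40 (A/T), 43 (C/T).
That gives 14 mismatches out of 48 aligned sites, so the Hamming distance is 14.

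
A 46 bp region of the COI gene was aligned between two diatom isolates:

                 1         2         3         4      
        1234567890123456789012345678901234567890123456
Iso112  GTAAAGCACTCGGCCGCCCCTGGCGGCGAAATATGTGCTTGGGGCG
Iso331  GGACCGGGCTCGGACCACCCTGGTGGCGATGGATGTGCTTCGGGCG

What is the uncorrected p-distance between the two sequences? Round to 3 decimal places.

0.283

Mismatches occur at site 2 (T↔G), site 4 (A↔C), site 5 (A↔C), site 7 (C↔G), site 8 (A↔G), site 14 (C↔A), site 16 (G↔C), site 17 (C↔A), site 24 (C↔T), site 30 (A↔T), site 31 (A↔G), site 32 (T↔G), site 41 (G↔C).
There are 13 differences over 46 sites, so p = 13/46 = 0.283.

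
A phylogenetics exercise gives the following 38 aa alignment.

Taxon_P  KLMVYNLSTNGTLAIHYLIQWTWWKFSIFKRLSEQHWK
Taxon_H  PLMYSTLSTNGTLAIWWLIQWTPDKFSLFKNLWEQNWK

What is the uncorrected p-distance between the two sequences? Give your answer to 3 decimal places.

Mismatches occur at site 1 (K→P), site 4 (V→Y), site 5 (Y→S), site 6 (N→T), site 16 (H→W), site 17 (Y→W), site 23 (W→P), site 24 (W→D), site 28 (I→L), site 31 (R→N), site 33 (S→W), site 36 (H→N).
There are 12 differences over 38 sites, so p = 12/38 = 0.316.

0.316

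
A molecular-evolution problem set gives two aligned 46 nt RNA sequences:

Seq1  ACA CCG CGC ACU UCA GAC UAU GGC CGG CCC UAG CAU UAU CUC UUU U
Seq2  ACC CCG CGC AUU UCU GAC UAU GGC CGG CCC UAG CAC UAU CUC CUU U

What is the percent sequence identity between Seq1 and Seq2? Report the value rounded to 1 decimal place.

89.1%

The sequences differ at positions 3 (A/C), 11 (C/U), 15 (A/U), 36 (U/C), 43 (U/C).
41 of the 46 sites match, so the percent identity is 41/46 × 100 = 89.1%.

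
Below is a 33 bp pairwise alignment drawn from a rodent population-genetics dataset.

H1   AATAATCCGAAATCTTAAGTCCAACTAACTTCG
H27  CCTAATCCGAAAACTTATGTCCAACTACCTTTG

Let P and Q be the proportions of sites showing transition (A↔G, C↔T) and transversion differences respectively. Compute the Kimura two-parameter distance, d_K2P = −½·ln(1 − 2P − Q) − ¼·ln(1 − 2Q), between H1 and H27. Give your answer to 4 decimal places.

The sequences differ at positions 1 (A/C, transversion), 2 (A/C, transversion), 13 (T/A, transversion), 18 (A/T, transversion), 28 (A/C, transversion), 32 (C/T, transition).
Of the 6 differences, 1 transition and 5 transversions over 33 sites: P = 1/33 = 0.030303, Q = 5/33 = 0.151515.
d = −0.5·ln(0.787879) − 0.25·ln(0.696970) = −0.5·(-0.238411) − 0.25·(-0.361013) = 0.2095.

0.2095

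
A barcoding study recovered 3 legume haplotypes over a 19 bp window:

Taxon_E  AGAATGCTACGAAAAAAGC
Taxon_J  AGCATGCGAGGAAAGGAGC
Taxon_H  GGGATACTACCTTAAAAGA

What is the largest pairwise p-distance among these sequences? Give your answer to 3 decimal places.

0.579

Pairwise Hamming distances:
  Taxon_E vs Taxon_J: 5
  Taxon_E vs Taxon_H: 7
  Taxon_J vs Taxon_H: 11
The largest is 11 mismatches, between Taxon_J and Taxon_H; p = 11/19 = 0.579.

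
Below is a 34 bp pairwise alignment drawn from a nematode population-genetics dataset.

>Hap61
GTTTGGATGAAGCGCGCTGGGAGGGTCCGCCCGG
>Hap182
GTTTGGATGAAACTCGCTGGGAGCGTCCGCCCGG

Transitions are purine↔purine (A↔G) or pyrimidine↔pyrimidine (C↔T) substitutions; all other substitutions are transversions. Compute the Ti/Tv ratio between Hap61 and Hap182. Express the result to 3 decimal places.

0.500

The sequences differ at positions 12 (G/A, transition), 14 (G/T, transversion), 24 (G/C, transversion).
Of the 3 differences, 1 transition and 2 transversions, so Ti/Tv = 1/2 = 0.500.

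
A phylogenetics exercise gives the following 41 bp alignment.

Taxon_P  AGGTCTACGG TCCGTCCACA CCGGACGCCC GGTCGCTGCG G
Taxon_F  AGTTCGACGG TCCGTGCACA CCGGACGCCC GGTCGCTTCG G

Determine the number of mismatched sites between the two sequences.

Mismatches occur at site 3 (G↔T), site 6 (T↔G), site 16 (C↔G), site 38 (G↔T).
That gives 4 mismatches out of 41 aligned sites, so the Hamming distance is 4.

4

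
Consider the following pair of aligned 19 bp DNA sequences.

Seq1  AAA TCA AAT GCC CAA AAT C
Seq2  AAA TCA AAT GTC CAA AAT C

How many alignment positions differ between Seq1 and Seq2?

The sequences differ at position 11 (C/T).
That gives 1 mismatch out of 19 aligned sites, so the Hamming distance is 1.

1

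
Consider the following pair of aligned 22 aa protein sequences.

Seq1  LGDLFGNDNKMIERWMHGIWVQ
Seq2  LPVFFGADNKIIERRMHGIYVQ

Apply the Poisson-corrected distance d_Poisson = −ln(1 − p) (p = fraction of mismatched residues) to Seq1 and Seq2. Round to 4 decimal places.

0.3830

Differing sites — 2:G/P; 3:D/V; 4:L/F; 7:N/A; 11:M/I; 15:W/R; 20:W/Y.
p = 7/22 = 0.318182.
d = −ln(1 − 0.318182) = −ln(0.681818) = 0.3830.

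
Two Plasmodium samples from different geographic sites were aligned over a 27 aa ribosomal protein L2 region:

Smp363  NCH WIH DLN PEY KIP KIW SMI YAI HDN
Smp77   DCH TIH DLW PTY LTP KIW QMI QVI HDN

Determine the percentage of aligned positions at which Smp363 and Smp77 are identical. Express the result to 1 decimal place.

The sequences differ at positions 1 (N/D), 4 (W/T), 9 (N/W), 11 (E/T), 13 (K/L), 14 (I/T), 19 (S/Q), 22 (Y/Q), 23 (A/V).
18 of the 27 sites match, so the percent identity is 18/27 × 100 = 66.7%.

66.7%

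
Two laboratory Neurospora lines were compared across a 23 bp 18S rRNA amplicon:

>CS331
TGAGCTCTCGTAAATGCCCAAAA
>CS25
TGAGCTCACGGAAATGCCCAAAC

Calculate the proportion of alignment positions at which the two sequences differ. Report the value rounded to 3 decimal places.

0.130

Differing sites — 8:T/A; 11:T/G; 23:A/C.
There are 3 differences over 23 sites, so p = 3/23 = 0.130.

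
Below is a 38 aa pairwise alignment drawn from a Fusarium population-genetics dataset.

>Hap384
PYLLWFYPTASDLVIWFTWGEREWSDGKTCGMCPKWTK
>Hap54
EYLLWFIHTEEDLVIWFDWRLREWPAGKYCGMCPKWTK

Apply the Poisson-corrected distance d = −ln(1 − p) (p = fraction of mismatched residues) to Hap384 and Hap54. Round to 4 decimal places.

0.3417

Differing sites — 1:P/E; 7:Y/I; 8:P/H; 10:A/E; 11:S/E; 18:T/D; 20:G/R; 21:E/L; 25:S/P; 26:D/A; 29:T/Y.
p = 11/38 = 0.289474.
d = −ln(1 − 0.289474) = −ln(0.710526) = 0.3417.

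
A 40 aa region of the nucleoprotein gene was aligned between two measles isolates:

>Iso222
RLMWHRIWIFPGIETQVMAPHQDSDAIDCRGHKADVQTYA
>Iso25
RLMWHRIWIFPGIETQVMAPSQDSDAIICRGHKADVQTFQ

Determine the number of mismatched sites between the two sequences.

Mismatches occur at site 21 (H→S), site 28 (D→I), site 39 (Y→F), site 40 (A→Q).
That gives 4 mismatches out of 40 aligned sites, so the Hamming distance is 4.

4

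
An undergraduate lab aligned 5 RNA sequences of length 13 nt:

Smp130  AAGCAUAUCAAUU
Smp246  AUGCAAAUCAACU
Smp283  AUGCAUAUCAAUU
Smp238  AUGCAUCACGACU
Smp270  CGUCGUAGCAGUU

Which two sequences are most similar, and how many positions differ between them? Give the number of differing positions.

1

Pairwise Hamming distances:
  Smp130 vs Smp246: 3
  Smp130 vs Smp283: 1
  Smp130 vs Smp238: 5
  Smp130 vs Smp270: 6
  Smp246 vs Smp283: 2
  Smp246 vs Smp238: 4
  Smp246 vs Smp270: 8
  Smp283 vs Smp238: 4
  Smp283 vs Smp270: 6
  Smp238 vs Smp270: 9
The smallest is 1, between Smp130 and Smp283.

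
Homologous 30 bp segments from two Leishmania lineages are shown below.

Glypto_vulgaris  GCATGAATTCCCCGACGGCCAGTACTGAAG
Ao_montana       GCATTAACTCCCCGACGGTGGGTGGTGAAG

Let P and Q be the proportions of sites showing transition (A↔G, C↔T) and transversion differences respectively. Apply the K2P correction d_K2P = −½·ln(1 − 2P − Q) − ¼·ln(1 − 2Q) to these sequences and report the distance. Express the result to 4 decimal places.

Mismatches occur at site 5 (G/T, transversion), site 8 (T/C, transition), site 19 (C/T, transition), site 20 (C/G, transversion), site 21 (A/G, transition), site 24 (A/G, transition), site 25 (C/G, transversion).
Of the 7 differences, 4 transitions and 3 transversions over 30 sites: P = 4/30 = 0.133333, Q = 3/30 = 0.100000.
d = −0.5·ln(0.633334) − 0.25·ln(0.800000) = −0.5·(-0.456757) − 0.25·(-0.223144) = 0.2842.

0.2842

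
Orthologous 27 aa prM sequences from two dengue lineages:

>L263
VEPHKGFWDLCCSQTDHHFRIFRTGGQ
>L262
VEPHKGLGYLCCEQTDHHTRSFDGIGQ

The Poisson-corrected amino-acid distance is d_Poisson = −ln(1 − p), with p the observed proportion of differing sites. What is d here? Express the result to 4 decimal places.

Differing sites — 7:F/L; 8:W/G; 9:D/Y; 13:S/E; 19:F/T; 21:I/S; 23:R/D; 24:T/G; 25:G/I.
p = 9/27 = 0.333333.
d = −ln(1 − 0.333333) = −ln(0.666667) = 0.4055.

0.4055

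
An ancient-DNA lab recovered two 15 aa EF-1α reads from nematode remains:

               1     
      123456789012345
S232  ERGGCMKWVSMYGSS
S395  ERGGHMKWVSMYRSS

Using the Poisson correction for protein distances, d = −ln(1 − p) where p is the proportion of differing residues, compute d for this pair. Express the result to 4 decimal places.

0.1431

The sequences differ at positions 5 (C/H), 13 (G/R).
p = 2/15 = 0.133333.
d = −ln(1 − 0.133333) = −ln(0.866667) = 0.1431.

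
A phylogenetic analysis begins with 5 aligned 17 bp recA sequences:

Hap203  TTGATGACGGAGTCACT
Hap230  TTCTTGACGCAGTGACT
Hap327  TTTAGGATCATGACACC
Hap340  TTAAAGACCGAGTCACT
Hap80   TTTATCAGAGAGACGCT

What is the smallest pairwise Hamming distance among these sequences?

3

Pairwise Hamming distances:
  Hap203 vs Hap230: 4
  Hap203 vs Hap327: 8
  Hap203 vs Hap340: 3
  Hap203 vs Hap80: 6
  Hap230 vs Hap327: 10
  Hap230 vs Hap340: 6
  Hap230 vs Hap80: 9
  Hap327 vs Hap340: 7
  Hap327 vs Hap80: 8
  Hap340 vs Hap80: 7
The smallest is 3, between Hap203 and Hap340.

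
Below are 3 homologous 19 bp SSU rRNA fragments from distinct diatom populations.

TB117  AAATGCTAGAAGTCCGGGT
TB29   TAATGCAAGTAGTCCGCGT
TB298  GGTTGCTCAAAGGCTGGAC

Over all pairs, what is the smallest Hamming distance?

Pairwise Hamming distances:
  TB117 vs TB29: 4
  TB117 vs TB298: 9
  TB29 vs TB298: 12
The smallest is 4, between TB117 and TB29.

4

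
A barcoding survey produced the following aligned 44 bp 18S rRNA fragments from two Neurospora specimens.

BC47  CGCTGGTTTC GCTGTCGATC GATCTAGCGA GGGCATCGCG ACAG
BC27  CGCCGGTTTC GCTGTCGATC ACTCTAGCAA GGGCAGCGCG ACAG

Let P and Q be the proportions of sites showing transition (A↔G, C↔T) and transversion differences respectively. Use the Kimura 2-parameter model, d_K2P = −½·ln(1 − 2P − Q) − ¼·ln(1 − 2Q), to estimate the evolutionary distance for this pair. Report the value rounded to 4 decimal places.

0.1242

Mismatches occur at site 4 (T/C, transition), site 21 (G/A, transition), site 22 (A/C, transversion), site 29 (G/A, transition), site 36 (T/G, transversion).
Of the 5 differences, 3 transitions and 2 transversions over 44 sites: P = 3/44 = 0.068182, Q = 2/44 = 0.045455.
d = −0.5·ln(0.818181) − 0.25·ln(0.909090) = −0.5·(-0.200672) − 0.25·(-0.095311) = 0.1242.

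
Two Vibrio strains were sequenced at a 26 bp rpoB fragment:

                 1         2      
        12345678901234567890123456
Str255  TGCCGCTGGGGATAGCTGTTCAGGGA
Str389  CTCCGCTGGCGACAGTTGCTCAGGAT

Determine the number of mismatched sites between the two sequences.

Mismatches occur at site 1 (T/C), site 2 (G/T), site 10 (G/C), site 13 (T/C), site 16 (C/T), site 19 (T/C), site 25 (G/A), site 26 (A/T).
That gives 8 mismatches out of 26 aligned sites, so the Hamming distance is 8.

8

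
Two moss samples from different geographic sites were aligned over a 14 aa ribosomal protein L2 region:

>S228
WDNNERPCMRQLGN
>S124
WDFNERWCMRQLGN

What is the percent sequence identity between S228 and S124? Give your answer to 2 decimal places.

Differing sites — 3:N/F; 7:P/W.
12 of the 14 sites match, so the percent identity is 12/14 × 100 = 85.71%.

85.71%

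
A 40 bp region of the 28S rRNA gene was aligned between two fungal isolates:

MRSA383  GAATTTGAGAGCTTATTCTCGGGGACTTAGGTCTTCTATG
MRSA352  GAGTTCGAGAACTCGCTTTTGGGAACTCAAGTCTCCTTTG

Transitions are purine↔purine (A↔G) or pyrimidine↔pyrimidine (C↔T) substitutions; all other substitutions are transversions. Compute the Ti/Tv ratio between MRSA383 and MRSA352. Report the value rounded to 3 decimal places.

12.000

Mismatches occur at site 3 (A→G, transition), site 6 (T→C, transition), site 11 (G→A, transition), site 14 (T→C, transition), site 15 (A→G, transition), site 16 (T→C, transition), site 18 (C→T, transition), site 20 (C→T, transition), site 24 (G→A, transition), site 28 (T→C, transition), site 30 (G→A, transition), site 35 (T→C, transition), site 38 (A→T, transversion).
Of the 13 differences, 12 transitions and 1 transversion, so Ti/Tv = 12/1 = 12.000.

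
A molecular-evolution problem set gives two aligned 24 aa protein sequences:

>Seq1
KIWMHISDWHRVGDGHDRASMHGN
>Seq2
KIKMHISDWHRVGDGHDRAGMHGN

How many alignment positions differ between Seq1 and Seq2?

2

Mismatches occur at site 3 (W/K), site 20 (S/G).
That gives 2 mismatches out of 24 aligned sites, so the Hamming distance is 2.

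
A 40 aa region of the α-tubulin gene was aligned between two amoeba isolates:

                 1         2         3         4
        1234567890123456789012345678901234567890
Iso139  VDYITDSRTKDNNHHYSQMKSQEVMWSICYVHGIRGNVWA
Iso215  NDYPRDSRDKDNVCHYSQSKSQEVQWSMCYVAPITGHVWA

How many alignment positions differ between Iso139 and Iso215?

The sequences differ at positions 1 (V/N), 4 (I/P), 5 (T/R), 9 (T/D), 13 (N/V), 14 (H/C), 19 (M/S), 25 (M/Q), 28 (I/M), 32 (H/A), 33 (G/P), 35 (R/T), 37 (N/H).
That gives 13 mismatches out of 40 aligned sites, so the Hamming distance is 13.

13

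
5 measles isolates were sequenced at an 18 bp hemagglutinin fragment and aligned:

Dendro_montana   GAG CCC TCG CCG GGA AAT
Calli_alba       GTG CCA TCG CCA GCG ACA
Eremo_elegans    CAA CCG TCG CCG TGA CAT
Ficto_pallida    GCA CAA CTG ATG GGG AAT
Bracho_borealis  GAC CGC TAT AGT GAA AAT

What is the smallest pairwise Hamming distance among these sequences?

Pairwise Hamming distances:
  Dendro_montana vs Calli_alba: 7
  Dendro_montana vs Eremo_elegans: 5
  Dendro_montana vs Ficto_pallida: 9
  Dendro_montana vs Bracho_borealis: 8
  Calli_alba vs Eremo_elegans: 11
  Calli_alba vs Ficto_pallida: 11
  Calli_alba vs Bracho_borealis: 13
  Eremo_elegans vs Ficto_pallida: 11
  Eremo_elegans vs Bracho_borealis: 12
  Ficto_pallida vs Bracho_borealis: 11
The smallest is 5, between Dendro_montana and Eremo_elegans.

5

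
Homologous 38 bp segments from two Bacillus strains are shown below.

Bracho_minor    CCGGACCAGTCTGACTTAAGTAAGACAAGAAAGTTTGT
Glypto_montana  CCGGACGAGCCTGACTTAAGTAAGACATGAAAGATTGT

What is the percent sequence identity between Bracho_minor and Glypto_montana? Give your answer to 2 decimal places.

Mismatches occur at site 7 (C↔G), site 10 (T↔C), site 28 (A↔T), site 34 (T↔A).
34 of the 38 sites match, so the percent identity is 34/38 × 100 = 89.47%.

89.47%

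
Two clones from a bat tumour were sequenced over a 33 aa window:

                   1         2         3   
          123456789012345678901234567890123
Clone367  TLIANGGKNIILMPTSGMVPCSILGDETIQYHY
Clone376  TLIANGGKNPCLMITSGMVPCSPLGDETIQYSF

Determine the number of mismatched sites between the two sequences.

Differing sites — 10:I/P; 11:I/C; 14:P/I; 23:I/P; 32:H/S; 33:Y/F.
That gives 6 mismatches out of 33 aligned sites, so the Hamming distance is 6.

6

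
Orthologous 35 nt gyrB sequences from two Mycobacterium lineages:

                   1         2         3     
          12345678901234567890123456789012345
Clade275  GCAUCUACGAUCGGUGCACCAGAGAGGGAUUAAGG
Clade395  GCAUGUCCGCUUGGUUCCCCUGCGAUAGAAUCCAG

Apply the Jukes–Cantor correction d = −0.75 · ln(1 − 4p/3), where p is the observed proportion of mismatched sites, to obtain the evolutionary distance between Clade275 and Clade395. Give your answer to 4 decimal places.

Mismatches occur at site 5 (C/G), site 7 (A/C), site 10 (A/C), site 12 (C/U), site 16 (G/U), site 18 (A/C), site 21 (A/U), site 23 (A/C), site 26 (G/U), site 27 (G/A), site 30 (U/A), site 32 (A/C), site 33 (A/C), site 34 (G/A).
p = 14/35 = 0.400000.
d = −0.75 · ln(1 − (4/3)·0.400000) = −0.75 · ln(0.466667) = −0.75 · (-0.762139) = 0.5716.

0.5716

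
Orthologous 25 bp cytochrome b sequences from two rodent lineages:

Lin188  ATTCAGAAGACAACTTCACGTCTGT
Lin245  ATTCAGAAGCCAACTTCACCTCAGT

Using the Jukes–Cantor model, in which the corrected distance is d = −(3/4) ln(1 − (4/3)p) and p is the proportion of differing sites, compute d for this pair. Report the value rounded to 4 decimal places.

0.1308

Differing sites — 10:A/C; 20:G/C; 23:T/A.
p = 3/25 = 0.120000.
d = −0.75 · ln(1 − (4/3)·0.120000) = −0.75 · ln(0.840000) = −0.75 · (-0.174353) = 0.1308.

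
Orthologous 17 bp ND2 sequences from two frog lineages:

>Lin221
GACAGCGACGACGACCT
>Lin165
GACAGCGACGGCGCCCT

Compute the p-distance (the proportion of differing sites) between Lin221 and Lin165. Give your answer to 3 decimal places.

0.118

Mismatches occur at site 11 (A↔G), site 14 (A↔C).
There are 2 differences over 17 sites, so p = 2/17 = 0.118.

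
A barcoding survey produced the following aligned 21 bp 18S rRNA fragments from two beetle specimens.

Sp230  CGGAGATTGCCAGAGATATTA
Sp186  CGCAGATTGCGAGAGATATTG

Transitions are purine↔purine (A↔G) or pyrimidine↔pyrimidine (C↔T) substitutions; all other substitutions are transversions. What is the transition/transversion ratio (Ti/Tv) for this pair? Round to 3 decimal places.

0.500

Mismatches occur at site 3 (G→C, transversion), site 11 (C→G, transversion), site 21 (A→G, transition).
Of the 3 differences, 1 transition and 2 transversions, so Ti/Tv = 1/2 = 0.500.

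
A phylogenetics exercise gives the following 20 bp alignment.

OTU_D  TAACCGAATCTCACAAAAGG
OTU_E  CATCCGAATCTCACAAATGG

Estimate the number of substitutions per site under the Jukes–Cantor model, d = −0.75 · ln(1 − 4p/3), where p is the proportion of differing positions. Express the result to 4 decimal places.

0.1674

Differing sites — 1:T/C; 3:A/T; 18:A/T.
p = 3/20 = 0.150000.
d = −0.75 · ln(1 − (4/3)·0.150000) = −0.75 · ln(0.800000) = −0.75 · (-0.223144) = 0.1674.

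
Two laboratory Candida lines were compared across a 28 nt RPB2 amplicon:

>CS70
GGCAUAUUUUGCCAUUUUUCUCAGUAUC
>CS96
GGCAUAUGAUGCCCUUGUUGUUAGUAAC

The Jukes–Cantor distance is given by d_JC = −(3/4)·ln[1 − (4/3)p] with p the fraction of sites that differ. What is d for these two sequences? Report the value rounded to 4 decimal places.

0.3041

Differing sites — 8:U/G; 9:U/A; 14:A/C; 17:U/G; 20:C/G; 22:C/U; 27:U/A.
p = 7/28 = 0.250000.
d = −0.75 · ln(1 − (4/3)·0.250000) = −0.75 · ln(0.666667) = −0.75 · (-0.405465) = 0.3041.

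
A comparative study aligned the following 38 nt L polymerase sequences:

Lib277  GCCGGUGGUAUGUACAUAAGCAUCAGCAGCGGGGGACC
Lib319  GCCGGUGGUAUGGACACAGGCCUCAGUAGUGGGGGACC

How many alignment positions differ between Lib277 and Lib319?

6

Differing sites — 13:U/G; 17:U/C; 19:A/G; 22:A/C; 27:C/U; 30:C/U.
That gives 6 mismatches out of 38 aligned sites, so the Hamming distance is 6.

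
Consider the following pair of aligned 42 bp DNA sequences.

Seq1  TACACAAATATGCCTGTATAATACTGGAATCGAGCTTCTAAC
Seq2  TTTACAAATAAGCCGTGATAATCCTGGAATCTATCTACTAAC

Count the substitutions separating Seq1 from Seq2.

10

Differing sites — 2:A/T; 3:C/T; 11:T/A; 15:T/G; 16:G/T; 17:T/G; 23:A/C; 32:G/T; 34:G/T; 37:T/A.
That gives 10 mismatches out of 42 aligned sites, so the Hamming distance is 10.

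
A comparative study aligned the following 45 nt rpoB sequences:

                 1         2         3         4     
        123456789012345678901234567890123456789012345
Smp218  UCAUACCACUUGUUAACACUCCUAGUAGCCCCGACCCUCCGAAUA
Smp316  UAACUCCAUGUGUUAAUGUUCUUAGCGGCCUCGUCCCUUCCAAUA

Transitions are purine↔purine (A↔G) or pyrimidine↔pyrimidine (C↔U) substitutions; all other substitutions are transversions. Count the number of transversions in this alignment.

5

Mismatches occur at site 2 (C/A, transversion), site 4 (U/C, transition), site 5 (A/U, transversion), site 9 (C/U, transition), site 10 (U/G, transversion), site 17 (C/U, transition), site 18 (A/G, transition), site 19 (C/U, transition), site 22 (C/U, transition), site 26 (U/C, transition), site 27 (A/G, transition), site 31 (C/U, transition), site 34 (A/U, transversion), site 39 (C/U, transition), site 41 (G/C, transversion).
Of the 15 differences, 10 transitions and 5 transversions, so the answer is 5.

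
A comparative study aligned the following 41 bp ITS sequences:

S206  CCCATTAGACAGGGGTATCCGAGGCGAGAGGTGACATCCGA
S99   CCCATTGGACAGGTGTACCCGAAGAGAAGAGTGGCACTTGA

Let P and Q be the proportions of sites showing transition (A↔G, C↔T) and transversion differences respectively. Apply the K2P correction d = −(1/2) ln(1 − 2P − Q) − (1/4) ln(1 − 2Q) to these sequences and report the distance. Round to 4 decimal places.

Mismatches occur at site 7 (A→G, transition), site 14 (G→T, transversion), site 18 (T→C, transition), site 23 (G→A, transition), site 25 (C→A, transversion), site 28 (G→A, transition), site 29 (A→G, transition), site 30 (G→A, transition), site 34 (A→G, transition), site 37 (T→C, transition), site 38 (C→T, transition), site 39 (C→T, transition).
Of the 12 differences, 10 transitions and 2 transversions over 41 sites: P = 10/41 = 0.243902, Q = 2/41 = 0.048780.
d = −0.5·ln(0.463416) − 0.25·ln(0.902440) = −0.5·(-0.769130) − 0.25·(-0.102653) = 0.4102.

0.4102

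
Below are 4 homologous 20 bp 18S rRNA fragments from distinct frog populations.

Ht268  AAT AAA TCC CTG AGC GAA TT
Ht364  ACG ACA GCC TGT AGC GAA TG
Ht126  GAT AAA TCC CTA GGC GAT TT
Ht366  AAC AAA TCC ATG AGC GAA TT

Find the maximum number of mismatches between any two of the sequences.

Pairwise Hamming distances:
  Ht268 vs Ht364: 8
  Ht268 vs Ht126: 4
  Ht268 vs Ht366: 2
  Ht364 vs Ht126: 11
  Ht364 vs Ht366: 8
  Ht126 vs Ht366: 6
The largest is 11, between Ht364 and Ht126.

11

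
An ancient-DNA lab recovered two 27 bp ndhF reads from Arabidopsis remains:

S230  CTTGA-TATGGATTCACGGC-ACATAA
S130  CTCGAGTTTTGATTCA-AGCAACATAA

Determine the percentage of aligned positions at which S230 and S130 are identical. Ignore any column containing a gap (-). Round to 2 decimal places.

Excluding the 3 gap columns leaves 24 comparable sites.
Differing sites — 3:T/C; 8:A/T; 10:G/T; 18:G/A.
20 of the 24 comparable sites match, so the percent identity is 20/24 × 100 = 83.33%.

83.33%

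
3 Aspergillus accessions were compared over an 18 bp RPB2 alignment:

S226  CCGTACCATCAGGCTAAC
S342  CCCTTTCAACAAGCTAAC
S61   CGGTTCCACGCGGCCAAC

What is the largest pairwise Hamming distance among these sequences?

8

Pairwise Hamming distances:
  S226 vs S342: 5
  S226 vs S61: 6
  S342 vs S61: 8
The largest is 8, between S342 and S61.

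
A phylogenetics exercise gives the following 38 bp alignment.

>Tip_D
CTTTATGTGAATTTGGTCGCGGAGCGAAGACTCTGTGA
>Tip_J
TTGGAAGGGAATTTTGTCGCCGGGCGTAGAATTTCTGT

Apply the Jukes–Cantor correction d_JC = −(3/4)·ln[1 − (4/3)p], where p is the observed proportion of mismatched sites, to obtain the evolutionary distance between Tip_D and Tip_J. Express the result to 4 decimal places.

0.4568

Mismatches occur at site 1 (C/T), site 3 (T/G), site 4 (T/G), site 6 (T/A), site 8 (T/G), site 15 (G/T), site 21 (G/C), site 23 (A/G), site 27 (A/T), site 31 (C/A), site 33 (C/T), site 35 (G/C), site 38 (A/T).
p = 13/38 = 0.342105.
d = −0.75 · ln(1 − (4/3)·0.342105) = −0.75 · ln(0.543860) = −0.75 · (-0.609063) = 0.4568.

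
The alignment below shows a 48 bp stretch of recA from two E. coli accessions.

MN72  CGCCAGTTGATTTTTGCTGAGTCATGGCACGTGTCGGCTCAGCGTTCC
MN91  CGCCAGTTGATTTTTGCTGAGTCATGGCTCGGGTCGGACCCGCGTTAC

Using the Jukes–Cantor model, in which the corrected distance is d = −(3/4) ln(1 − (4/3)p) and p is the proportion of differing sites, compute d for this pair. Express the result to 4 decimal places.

0.1367

Mismatches occur at site 29 (A→T), site 32 (T→G), site 38 (C→A), site 39 (T→C), site 41 (A→C), site 47 (C→A).
p = 6/48 = 0.125000.
d = −0.75 · ln(1 − (4/3)·0.125000) = −0.75 · ln(0.833333) = −0.75 · (-0.182322) = 0.1367.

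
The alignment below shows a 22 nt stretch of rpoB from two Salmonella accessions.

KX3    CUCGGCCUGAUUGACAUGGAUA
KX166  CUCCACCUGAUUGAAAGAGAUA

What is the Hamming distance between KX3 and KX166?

Differing sites — 4:G/C; 5:G/A; 15:C/A; 17:U/G; 18:G/A.
That gives 5 mismatches out of 22 aligned sites, so the Hamming distance is 5.

5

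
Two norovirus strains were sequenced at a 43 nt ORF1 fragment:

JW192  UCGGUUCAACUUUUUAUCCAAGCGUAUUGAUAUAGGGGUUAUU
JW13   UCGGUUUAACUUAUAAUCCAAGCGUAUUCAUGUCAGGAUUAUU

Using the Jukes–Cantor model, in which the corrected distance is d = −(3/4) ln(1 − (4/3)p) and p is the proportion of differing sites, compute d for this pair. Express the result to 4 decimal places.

The sequences differ at positions 7 (C/U), 13 (U/A), 15 (U/A), 29 (G/C), 32 (A/G), 34 (A/C), 35 (G/A), 38 (G/A).
p = 8/43 = 0.186047.
d = −0.75 · ln(1 − (4/3)·0.186047) = −0.75 · ln(0.751937) = −0.75 · (-0.285103) = 0.2138.

0.2138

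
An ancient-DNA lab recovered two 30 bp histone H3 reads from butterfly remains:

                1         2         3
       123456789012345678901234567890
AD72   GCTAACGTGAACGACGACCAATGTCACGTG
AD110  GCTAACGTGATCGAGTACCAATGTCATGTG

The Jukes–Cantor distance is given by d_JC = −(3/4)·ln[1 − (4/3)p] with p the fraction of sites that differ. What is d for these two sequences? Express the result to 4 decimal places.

0.1468

The sequences differ at positions 11 (A/T), 15 (C/G), 16 (G/T), 27 (C/T).
p = 4/30 = 0.133333.
d = −0.75 · ln(1 − (4/3)·0.133333) = −0.75 · ln(0.822223) = −0.75 · (-0.195744) = 0.1468.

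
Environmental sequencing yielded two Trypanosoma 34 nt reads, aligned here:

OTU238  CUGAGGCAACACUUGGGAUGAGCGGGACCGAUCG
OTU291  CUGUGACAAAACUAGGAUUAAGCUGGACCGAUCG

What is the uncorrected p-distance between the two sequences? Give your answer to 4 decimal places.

Differing sites — 4:A/U; 6:G/A; 10:C/A; 14:U/A; 17:G/A; 18:A/U; 20:G/A; 24:G/U.
There are 8 differences over 34 sites, so p = 8/34 = 0.2353.

0.2353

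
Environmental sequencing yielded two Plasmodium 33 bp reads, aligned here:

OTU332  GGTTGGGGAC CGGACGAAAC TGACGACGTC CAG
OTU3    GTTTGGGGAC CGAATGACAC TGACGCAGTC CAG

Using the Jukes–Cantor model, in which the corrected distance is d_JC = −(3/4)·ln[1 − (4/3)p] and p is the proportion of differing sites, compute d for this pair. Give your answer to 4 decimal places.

Differing sites — 2:G/T; 13:G/A; 15:C/T; 18:A/C; 26:A/C; 27:C/A.
p = 6/33 = 0.181818.
d = −0.75 · ln(1 − (4/3)·0.181818) = −0.75 · ln(0.757576) = −0.75 · (-0.277631) = 0.2082.

0.2082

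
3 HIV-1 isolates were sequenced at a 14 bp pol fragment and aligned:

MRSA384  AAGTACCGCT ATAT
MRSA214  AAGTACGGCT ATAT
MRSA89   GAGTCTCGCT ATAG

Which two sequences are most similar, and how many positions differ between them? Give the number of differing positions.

1

Pairwise Hamming distances:
  MRSA384 vs MRSA214: 1
  MRSA384 vs MRSA89: 4
  MRSA214 vs MRSA89: 5
The smallest is 1, between MRSA384 and MRSA214.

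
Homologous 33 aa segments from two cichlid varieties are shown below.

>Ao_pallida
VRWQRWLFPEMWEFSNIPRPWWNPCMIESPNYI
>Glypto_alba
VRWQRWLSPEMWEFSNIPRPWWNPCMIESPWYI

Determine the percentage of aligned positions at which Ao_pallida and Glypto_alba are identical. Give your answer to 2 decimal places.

93.94%

The sequences differ at positions 8 (F/S), 31 (N/W).
31 of the 33 sites match, so the percent identity is 31/33 × 100 = 93.94%.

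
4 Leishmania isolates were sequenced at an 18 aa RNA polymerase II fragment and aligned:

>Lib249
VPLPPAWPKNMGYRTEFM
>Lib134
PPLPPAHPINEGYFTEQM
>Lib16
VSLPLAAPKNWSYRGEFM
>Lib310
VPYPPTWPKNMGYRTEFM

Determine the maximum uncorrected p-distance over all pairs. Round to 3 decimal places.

Pairwise Hamming distances:
  Lib249 vs Lib134: 6
  Lib249 vs Lib16: 6
  Lib249 vs Lib310: 2
  Lib134 vs Lib16: 10
  Lib134 vs Lib310: 8
  Lib16 vs Lib310: 8
The largest is 10 mismatches, between Lib134 and Lib16; p = 10/18 = 0.556.

0.556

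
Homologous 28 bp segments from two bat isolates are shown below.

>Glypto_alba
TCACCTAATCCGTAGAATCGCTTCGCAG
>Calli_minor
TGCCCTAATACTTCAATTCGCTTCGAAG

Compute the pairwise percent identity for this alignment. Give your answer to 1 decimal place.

71.4%

The sequences differ at positions 2 (C/G), 3 (A/C), 10 (C/A), 12 (G/T), 14 (A/C), 15 (G/A), 17 (A/T), 26 (C/A).
20 of the 28 sites match, so the percent identity is 20/28 × 100 = 71.4%.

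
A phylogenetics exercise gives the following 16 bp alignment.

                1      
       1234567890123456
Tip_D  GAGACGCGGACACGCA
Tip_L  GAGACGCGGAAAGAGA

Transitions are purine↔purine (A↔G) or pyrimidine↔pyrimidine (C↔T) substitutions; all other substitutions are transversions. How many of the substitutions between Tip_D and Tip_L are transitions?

1

Differing sites — 11:C/A (Tv); 13:C/G (Tv); 14:G/A (Ti); 15:C/G (Tv).
Of the 4 differences, 1 transition and 3 transversions, so the answer is 1.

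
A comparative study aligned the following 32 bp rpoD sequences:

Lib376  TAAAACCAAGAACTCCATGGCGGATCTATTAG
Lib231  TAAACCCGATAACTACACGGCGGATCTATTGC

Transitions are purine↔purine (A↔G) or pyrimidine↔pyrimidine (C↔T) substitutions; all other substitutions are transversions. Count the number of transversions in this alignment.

4

The sequences differ at positions 5 (A/C, transversion), 8 (A/G, transition), 10 (G/T, transversion), 15 (C/A, transversion), 18 (T/C, transition), 31 (A/G, transition), 32 (G/C, transversion).
Of the 7 differences, 3 transitions and 4 transversions, so the answer is 4.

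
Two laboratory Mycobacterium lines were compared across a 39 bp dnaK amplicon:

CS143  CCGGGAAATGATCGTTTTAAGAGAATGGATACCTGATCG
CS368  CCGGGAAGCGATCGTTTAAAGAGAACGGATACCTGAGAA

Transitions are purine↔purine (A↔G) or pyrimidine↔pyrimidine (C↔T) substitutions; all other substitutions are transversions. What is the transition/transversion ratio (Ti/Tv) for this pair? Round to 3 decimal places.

Differing sites — 8:A/G (Ti); 9:T/C (Ti); 18:T/A (Tv); 26:T/C (Ti); 37:T/G (Tv); 38:C/A (Tv); 39:G/A (Ti).
Of the 7 differences, 4 transitions and 3 transversions, so Ti/Tv = 4/3 = 1.333.

1.333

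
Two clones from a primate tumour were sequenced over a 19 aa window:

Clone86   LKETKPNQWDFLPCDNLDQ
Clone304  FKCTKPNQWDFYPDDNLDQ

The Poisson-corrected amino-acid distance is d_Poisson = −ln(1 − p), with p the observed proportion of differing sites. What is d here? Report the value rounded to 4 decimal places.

0.2364

Mismatches occur at site 1 (L/F), site 3 (E/C), site 12 (L/Y), site 14 (C/D).
p = 4/19 = 0.210526.
d = −ln(1 − 0.210526) = −ln(0.789474) = 0.2364.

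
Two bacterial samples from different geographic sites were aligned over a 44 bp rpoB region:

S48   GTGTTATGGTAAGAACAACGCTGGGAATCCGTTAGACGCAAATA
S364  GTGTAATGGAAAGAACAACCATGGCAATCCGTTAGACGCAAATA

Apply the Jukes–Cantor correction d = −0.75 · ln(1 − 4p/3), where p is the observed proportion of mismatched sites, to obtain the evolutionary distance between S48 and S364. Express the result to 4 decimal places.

The sequences differ at positions 5 (T/A), 10 (T/A), 20 (G/C), 21 (C/A), 25 (G/C).
p = 5/44 = 0.113636.
d = −0.75 · ln(1 − (4/3)·0.113636) = −0.75 · ln(0.848485) = −0.75 · (-0.164303) = 0.1232.

0.1232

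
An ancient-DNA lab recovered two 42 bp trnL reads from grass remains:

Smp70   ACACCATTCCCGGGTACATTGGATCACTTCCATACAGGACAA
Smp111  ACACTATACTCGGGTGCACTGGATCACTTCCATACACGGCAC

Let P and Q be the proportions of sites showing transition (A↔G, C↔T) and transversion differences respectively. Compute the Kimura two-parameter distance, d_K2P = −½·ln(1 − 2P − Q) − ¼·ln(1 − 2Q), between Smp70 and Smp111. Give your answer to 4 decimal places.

Mismatches occur at site 5 (C↔T, transition), site 8 (T↔A, transversion), site 10 (C↔T, transition), site 16 (A↔G, transition), site 19 (T↔C, transition), site 37 (G↔C, transversion), site 39 (A↔G, transition), site 42 (A↔C, transversion).
Of the 8 differences, 5 transitions and 3 transversions over 42 sites: P = 5/42 = 0.119048, Q = 3/42 = 0.071429.
d = −0.5·ln(0.690475) − 0.25·ln(0.857142) = −0.5·(-0.370376) − 0.25·(-0.154152) = 0.2237.

0.2237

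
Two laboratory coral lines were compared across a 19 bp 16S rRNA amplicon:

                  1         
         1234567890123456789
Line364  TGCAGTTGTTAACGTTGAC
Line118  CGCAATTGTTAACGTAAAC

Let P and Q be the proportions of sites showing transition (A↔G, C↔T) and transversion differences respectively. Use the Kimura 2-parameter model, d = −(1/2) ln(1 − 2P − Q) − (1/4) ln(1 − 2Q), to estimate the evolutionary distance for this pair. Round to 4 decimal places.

0.2576

The sequences differ at positions 1 (T/C, transition), 5 (G/A, transition), 16 (T/A, transversion), 17 (G/A, transition).
Of the 4 differences, 3 transitions and 1 transversion over 19 sites: P = 3/19 = 0.157895, Q = 1/19 = 0.052632.
d = −0.5·ln(0.631578) − 0.25·ln(0.894736) = −0.5·(-0.459534) − 0.25·(-0.111227) = 0.2576.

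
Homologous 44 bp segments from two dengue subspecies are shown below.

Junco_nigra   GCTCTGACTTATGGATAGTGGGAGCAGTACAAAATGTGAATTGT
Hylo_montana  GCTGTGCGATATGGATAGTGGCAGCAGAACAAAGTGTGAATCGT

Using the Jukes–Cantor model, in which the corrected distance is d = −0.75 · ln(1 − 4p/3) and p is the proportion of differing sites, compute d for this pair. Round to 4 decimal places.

Mismatches occur at site 4 (C→G), site 7 (A→C), site 8 (C→G), site 9 (T→A), site 22 (G→C), site 28 (T→A), site 34 (A→G), site 42 (T→C).
p = 8/44 = 0.181818.
d = −0.75 · ln(1 − (4/3)·0.181818) = −0.75 · ln(0.757576) = −0.75 · (-0.277631) = 0.2082.

0.2082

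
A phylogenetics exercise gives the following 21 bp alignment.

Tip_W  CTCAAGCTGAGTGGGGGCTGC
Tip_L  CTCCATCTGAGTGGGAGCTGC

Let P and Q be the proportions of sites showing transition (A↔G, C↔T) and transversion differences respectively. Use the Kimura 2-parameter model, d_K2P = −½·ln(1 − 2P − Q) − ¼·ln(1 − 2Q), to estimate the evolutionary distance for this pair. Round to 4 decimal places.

0.1585

Mismatches occur at site 4 (A→C, transversion), site 6 (G→T, transversion), site 16 (G→A, transition).
Of the 3 differences, 1 transition and 2 transversions over 21 sites: P = 1/21 = 0.047619, Q = 2/21 = 0.095238.
d = −0.5·ln(0.809524) − 0.25·ln(0.809524) = −0.5·(-0.211309) − 0.25·(-0.211309) = 0.1585.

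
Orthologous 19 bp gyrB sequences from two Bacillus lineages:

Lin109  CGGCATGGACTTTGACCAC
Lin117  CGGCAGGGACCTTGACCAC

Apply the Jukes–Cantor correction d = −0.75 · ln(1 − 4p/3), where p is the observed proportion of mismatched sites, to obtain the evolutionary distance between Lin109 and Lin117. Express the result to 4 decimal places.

Mismatches occur at site 6 (T→G), site 11 (T→C).
p = 2/19 = 0.105263.
d = −0.75 · ln(1 − (4/3)·0.105263) = −0.75 · ln(0.859649) = −0.75 · (-0.151231) = 0.1134.

0.1134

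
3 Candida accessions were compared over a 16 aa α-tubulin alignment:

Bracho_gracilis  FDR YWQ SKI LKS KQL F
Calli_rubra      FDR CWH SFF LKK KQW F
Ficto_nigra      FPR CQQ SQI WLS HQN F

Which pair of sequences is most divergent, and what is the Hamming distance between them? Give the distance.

10

Pairwise Hamming distances:
  Bracho_gracilis vs Calli_rubra: 6
  Bracho_gracilis vs Ficto_nigra: 8
  Calli_rubra vs Ficto_nigra: 10
The largest is 10, between Calli_rubra and Ficto_nigra.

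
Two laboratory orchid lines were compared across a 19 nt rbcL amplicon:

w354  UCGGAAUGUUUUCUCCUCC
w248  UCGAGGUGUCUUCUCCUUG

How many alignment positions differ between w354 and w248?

Differing sites — 4:G/A; 5:A/G; 6:A/G; 10:U/C; 18:C/U; 19:C/G.
That gives 6 mismatches out of 19 aligned sites, so the Hamming distance is 6.

6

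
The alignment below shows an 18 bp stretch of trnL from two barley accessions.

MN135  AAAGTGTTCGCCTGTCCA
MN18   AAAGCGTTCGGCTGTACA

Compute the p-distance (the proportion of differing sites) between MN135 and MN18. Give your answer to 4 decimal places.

Differing sites — 5:T/C; 11:C/G; 16:C/A.
There are 3 differences over 18 sites, so p = 3/18 = 0.1667.

0.1667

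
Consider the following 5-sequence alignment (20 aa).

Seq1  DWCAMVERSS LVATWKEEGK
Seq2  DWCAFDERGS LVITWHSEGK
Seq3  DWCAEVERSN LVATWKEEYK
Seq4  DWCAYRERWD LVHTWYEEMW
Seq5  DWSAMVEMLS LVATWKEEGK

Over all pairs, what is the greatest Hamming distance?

Pairwise Hamming distances:
  Seq1 vs Seq2: 6
  Seq1 vs Seq3: 3
  Seq1 vs Seq4: 8
  Seq1 vs Seq5: 3
  Seq2 vs Seq3: 8
  Seq2 vs Seq4: 9
  Seq2 vs Seq5: 8
  Seq3 vs Seq4: 8
  Seq3 vs Seq5: 6
  Seq4 vs Seq5: 10
The largest is 10, between Seq4 and Seq5.

10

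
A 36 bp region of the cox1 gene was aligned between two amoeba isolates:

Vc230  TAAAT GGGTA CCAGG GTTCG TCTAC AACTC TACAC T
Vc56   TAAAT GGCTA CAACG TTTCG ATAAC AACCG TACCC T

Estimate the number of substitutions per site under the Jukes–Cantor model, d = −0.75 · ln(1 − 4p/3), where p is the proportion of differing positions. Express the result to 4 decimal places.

Differing sites — 8:G/C; 12:C/A; 14:G/C; 16:G/T; 21:T/A; 22:C/T; 23:T/A; 29:T/C; 30:C/G; 34:A/C.
p = 10/36 = 0.277778.
d = −0.75 · ln(1 − (4/3)·0.277778) = −0.75 · ln(0.629629) = −0.75 · (-0.462625) = 0.3470.

0.3470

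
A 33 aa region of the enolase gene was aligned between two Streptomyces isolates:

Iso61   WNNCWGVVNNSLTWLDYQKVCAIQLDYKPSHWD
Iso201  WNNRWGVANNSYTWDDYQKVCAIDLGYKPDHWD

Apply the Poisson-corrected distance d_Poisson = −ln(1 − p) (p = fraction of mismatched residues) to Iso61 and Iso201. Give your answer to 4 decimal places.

Mismatches occur at site 4 (C↔R), site 8 (V↔A), site 12 (L↔Y), site 15 (L↔D), site 24 (Q↔D), site 26 (D↔G), site 30 (S↔D).
p = 7/33 = 0.212121.
d = −ln(1 − 0.212121) = −ln(0.787879) = 0.2384.

0.2384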